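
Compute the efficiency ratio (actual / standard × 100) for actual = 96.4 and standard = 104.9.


Efficiency = (actual / standard) × 100
= (96.4 / 104.9) × 100
= 91.9%


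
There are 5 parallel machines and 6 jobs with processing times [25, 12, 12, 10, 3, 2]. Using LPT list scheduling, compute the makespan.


Jobs (LPT sorted): [25, 12, 12, 10, 3, 2]
Machines: 5
  J=25 → Machine 1 (load: 0+25=25)
  J=12 → Machine 2 (load: 0+12=12)
  J=12 → Machine 3 (load: 0+12=12)
  J=10 → Machine 4 (load: 0+10=10)
  J=3 → Machine 5 (load: 0+3=3)
  J=2 → Machine 5 (load: 3+2=5)
Machine loads: [25, 12, 12, 10, 5]
Makespan = max = 25 time units


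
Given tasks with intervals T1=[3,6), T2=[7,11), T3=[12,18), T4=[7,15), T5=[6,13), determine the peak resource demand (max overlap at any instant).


Check each time point for overlaps:
  t=7: 3 tasks active (T2, T4, T5)
Max concurrent = 3


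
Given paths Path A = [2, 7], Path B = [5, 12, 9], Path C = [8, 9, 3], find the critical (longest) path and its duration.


Path A: 2 + 7 = 9
Path B: 5 + 12 + 9 = 26
Path C: 8 + 9 + 3 = 20
Critical path = longest = max(9, 26, 20)
= 26 (Path B)


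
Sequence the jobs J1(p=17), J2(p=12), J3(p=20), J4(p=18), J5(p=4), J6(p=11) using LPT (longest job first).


LPT: sort by longest processing time first
  J3: p=20
  J4: p=18
  J1: p=17
  J2: p=12
  J6: p=11
  J5: p=4
Order: J3 → J4 → J1 → J2 → J6 → J5


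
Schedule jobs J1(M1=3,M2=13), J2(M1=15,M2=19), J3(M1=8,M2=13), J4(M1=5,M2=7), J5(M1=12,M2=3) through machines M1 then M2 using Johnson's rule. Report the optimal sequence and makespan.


Johnson's rule:
Group 1 (M1≤M2, sort by M1): ['J1', 'J4', 'J3', 'J2']
Group 2 (M1>M2, sort desc M2): ['J5']
Sequence: J1 → J4 → J3 → J2 → J5
Makespan calculation:
  J1: M1 done=3, M2 done=16
  J4: M1 done=8, M2 done=23
  J3: M1 done=16, M2 done=36
  J2: M1 done=31, M2 done=55
  J5: M1 done=43, M2 done=58
= Sequence: J1 → J4 → J3 → J2 → J5, Makespan: 58


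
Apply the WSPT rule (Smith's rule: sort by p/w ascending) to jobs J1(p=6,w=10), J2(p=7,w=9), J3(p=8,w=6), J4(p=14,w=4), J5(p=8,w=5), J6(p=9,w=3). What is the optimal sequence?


WSPT (Smith's rule): sort by p/w ascending
  J1: p/w = 6/10 = 0.600
  J2: p/w = 7/9 = 0.778
  J3: p/w = 8/6 = 1.333
  J5: p/w = 8/5 = 1.600
  J6: p/w = 9/3 = 3.000
  J4: p/w = 14/4 = 3.500
Order: J1 → J2 → J3 → J5 → J6 → J4


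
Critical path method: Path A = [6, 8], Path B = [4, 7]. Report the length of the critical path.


Path A: 6 + 8 = 14
Path B: 4 + 7 = 11
Critical path = longest = max(14, 11)
= 14 (Path A)


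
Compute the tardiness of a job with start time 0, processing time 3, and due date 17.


Completion = start + processing = 0 + 3 = 3
Tardiness = max(0, C - d) = max(0, 3 - 17)
= max(0, -14)
= 0


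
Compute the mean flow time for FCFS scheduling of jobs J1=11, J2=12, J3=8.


Completion times:
  J1: completes at 11
  J2: completes at 23
  J3: completes at 31
Sum = 65
Average = 65/3
= 21.67


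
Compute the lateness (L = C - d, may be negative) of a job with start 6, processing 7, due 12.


Completion = 6 + 7 = 13
Lateness = C - d = 13 - 12
= 1


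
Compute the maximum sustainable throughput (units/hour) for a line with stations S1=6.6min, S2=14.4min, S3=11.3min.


Bottleneck = longest station time
Station times: [6.6, 14.4, 11.3]
Max = 14.4 min
Rate = 60 / 14.4
= 4.17 units/hour (bottleneck: 14.4min)


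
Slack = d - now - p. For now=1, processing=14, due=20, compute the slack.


Slack = due - current_time - processing
= 20 - 1 - 14
= 5


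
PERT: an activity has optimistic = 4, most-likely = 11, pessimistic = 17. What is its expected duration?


te = (o + 4m + p) / 6
= (4 + 4×11 + 17) / 6
= (4 + 44 + 17) / 6
= 65 / 6
= 10.83


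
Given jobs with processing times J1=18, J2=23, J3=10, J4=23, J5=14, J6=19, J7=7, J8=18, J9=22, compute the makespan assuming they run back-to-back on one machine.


Sequential makespan: sum all processing times
= 18 + 23 + 10 + 23 + 14 + 19 + 7 + 18 + 22
= 154 time units


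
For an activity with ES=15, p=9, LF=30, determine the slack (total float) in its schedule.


EF = ES + duration = 15 + 9 = 24
LS = LF - duration = 30 - 9 = 21
Total Float = LF - EF = 30 - 24
(or LS - ES = 21 - 15)
= 6


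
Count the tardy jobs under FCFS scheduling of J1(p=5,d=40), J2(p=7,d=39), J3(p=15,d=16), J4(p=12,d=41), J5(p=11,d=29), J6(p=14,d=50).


Completion vs due date:
  J1: C=5, d=40 → on time
  J2: C=12, d=39 → on time
  J3: C=27, d=16 → TARDY
  J4: C=39, d=41 → on time
  J5: C=50, d=29 → TARDY
  J6: C=64, d=50 → TARDY
Tardy jobs: J3, J5, J6
Count = 3


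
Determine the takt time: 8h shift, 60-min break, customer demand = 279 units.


Available = 8×60 - 60 = 420 min
Takt time = 420 / 279
= 1.51 min/unit


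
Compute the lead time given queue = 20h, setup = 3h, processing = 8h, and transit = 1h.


Lead time = queue + setup + processing + transit
= 20 + 3 + 8 + 1
= 32 hours


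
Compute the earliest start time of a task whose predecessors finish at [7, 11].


ES = max of all predecessor completion times
Predecessors: [7, 11]
ES = max(7, 11)
= 11


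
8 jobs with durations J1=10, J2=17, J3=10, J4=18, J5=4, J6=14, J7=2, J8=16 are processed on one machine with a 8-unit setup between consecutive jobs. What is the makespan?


Makespan = Σ processing + (n-1) × setup
= (10 + 17 + 10 + 18 + 4 + 14 + 2 + 16) + (8-1)×8
= 91 + 56
= 147 time units


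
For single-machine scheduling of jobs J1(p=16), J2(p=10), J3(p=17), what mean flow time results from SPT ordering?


SPT order: J2 → J1 → J3
Completion times:
  J2: C=10
  J1: C=26
  J3: C=43
Sum = 79, n = 3
Mean flow = 79/3
= 26.33


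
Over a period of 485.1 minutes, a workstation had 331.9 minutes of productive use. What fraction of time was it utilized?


Utilization = busy / total × 100
= 331.9 / 485.1 × 100
= 68.4%


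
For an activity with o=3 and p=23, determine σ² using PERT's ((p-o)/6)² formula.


σ² = ((p - o) / 6)² = (p - o)² / 36
= (23 - 3)² / 36
= 20² / 36
= 400 / 36
= 11.1111


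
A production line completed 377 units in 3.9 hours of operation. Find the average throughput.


Throughput = units / time
= 377 / 3.9
= 96.7 units/hour


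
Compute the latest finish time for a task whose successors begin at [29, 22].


LF = min of all successor start times
Successors start at: [29, 22]
LF = min(29, 22)
= 22


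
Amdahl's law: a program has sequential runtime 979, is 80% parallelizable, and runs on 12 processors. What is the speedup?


Amdahl's law: T_p = T × ((1-p) + p/N)
= 979 × ((1-0.8) + 0.8/12)
= 979 × (0.20 + 0.0667)
= 979 × 0.2667
= 261.07
Speedup = 979/261.07
= 3.75×


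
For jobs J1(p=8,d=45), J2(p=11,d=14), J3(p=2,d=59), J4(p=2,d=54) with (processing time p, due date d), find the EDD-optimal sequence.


EDD: sort by earliest due date
  J2: d=14, p=11
  J1: d=45, p=8
  J4: d=54, p=2
  J3: d=59, p=2
Order: J2 → J1 → J4 → J3


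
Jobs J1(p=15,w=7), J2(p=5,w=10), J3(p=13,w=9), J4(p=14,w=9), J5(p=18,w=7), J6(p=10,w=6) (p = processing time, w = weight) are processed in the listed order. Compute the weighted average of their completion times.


Completion times:
  J1: C=15, w×C=7×15=105
  J2: C=20, w×C=10×20=200
  J3: C=33, w×C=9×33=297
  J4: C=47, w×C=9×47=423
  J5: C=65, w×C=7×65=455
  J6: C=75, w×C=6×75=450
Sum w×C = 1930
Sum w = 48
Weighted avg = 1930/48
= 40.21


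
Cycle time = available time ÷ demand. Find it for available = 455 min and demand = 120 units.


Cycle time = available time / demand
= 455 / 120
= 3.79 min/unit


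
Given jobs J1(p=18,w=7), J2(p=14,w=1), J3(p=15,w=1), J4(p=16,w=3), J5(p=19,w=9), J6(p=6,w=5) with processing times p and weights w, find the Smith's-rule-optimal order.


WSPT (Smith's rule): sort by p/w ascending
  J6: p/w = 6/5 = 1.200
  J5: p/w = 19/9 = 2.111
  J1: p/w = 18/7 = 2.571
  J4: p/w = 16/3 = 5.333
  J2: p/w = 14/1 = 14.000
  J3: p/w = 15/1 = 15.000
Order: J6 → J5 → J1 → J4 → J2 → J3


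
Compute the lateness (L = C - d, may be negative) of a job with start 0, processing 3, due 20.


Completion = 0 + 3 = 3
Lateness = C - d = 3 - 20
= -17


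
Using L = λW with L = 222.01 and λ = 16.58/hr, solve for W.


Little's law: L = λW → W = L / λ
= 222.01 / 16.58
= 13.39 hours


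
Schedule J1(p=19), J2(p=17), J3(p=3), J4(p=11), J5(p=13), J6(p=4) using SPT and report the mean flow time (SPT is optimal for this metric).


SPT order: J3 → J6 → J4 → J5 → J2 → J1
Completion times:
  J3: C=3
  J6: C=7
  J4: C=18
  J5: C=31
  J2: C=48
  J1: C=67
Sum = 174, n = 6
Mean flow = 174/6
= 29.00


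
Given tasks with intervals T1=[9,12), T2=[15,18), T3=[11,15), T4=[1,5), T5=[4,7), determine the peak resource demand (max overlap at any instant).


Check each time point for overlaps:
  t=4: 2 tasks active (T4, T5)
Max concurrent = 2


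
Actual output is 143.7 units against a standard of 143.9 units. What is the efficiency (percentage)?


Efficiency = (actual / standard) × 100
= (143.7 / 143.9) × 100
= 99.9%


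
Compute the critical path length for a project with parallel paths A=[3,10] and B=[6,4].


Path A: 3 + 10 = 13
Path B: 6 + 4 = 10
Critical path = longest = max(13, 10)
= 13 (Path A)


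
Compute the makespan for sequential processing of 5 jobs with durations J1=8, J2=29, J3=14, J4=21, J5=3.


Sequential makespan: sum all processing times
= 8 + 29 + 14 + 21 + 3
= 75 time units


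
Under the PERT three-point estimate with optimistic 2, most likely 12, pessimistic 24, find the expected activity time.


te = (o + 4m + p) / 6
= (2 + 4×12 + 24) / 6
= (2 + 48 + 24) / 6
= 74 / 6
= 12.33


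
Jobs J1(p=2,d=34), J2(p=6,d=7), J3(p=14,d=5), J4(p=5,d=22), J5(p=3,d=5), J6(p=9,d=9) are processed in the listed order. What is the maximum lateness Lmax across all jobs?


Lateness per job (L = C - d):
  J1: C=2, d=34, L=-32
  J2: C=8, d=7, L=1
  J3: C=22, d=5, L=17
  J4: C=27, d=22, L=5
  J5: C=30, d=5, L=25
  J6: C=39, d=9, L=30
Lmax = max(-32, 1, 17, 5, 25, 30)
= 30


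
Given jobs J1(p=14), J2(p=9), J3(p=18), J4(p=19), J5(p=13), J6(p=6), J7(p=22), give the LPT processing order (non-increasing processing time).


LPT: sort by longest processing time first
  J7: p=22
  J4: p=19
  J3: p=18
  J1: p=14
  J5: p=13
  J2: p=9
  J6: p=6
Order: J7 → J4 → J3 → J1 → J5 → J2 → J6


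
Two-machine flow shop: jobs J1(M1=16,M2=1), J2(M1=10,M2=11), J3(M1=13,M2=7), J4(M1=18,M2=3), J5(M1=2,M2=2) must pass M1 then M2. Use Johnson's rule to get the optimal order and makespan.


Johnson's rule:
Group 1 (M1≤M2, sort by M1): ['J5', 'J2']
Group 2 (M1>M2, sort desc M2): ['J3', 'J4', 'J1']
Sequence: J5 → J2 → J3 → J4 → J1
Makespan calculation:
  J5: M1 done=2, M2 done=4
  J2: M1 done=12, M2 done=23
  J3: M1 done=25, M2 done=32
  J4: M1 done=43, M2 done=46
  J1: M1 done=59, M2 done=60
= Sequence: J5 → J2 → J3 → J4 → J1, Makespan: 60


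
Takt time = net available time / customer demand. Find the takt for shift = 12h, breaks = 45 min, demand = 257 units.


Available = 12×60 - 45 = 675 min
Takt time = 675 / 257
= 2.63 min/unit


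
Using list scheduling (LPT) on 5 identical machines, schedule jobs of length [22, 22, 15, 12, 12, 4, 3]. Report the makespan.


Jobs (LPT sorted): [22, 22, 15, 12, 12, 4, 3]
Machines: 5
  J=22 → Machine 1 (load: 0+22=22)
  J=22 → Machine 2 (load: 0+22=22)
  J=15 → Machine 3 (load: 0+15=15)
  J=12 → Machine 4 (load: 0+12=12)
  J=12 → Machine 5 (load: 0+12=12)
  J=4 → Machine 4 (load: 12+4=16)
  J=3 → Machine 5 (load: 12+3=15)
Machine loads: [22, 22, 15, 16, 15]
Makespan = max = 22 time units


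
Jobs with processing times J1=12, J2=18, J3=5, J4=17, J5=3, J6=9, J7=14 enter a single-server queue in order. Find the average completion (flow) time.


Completion times:
  J1: completes at 12
  J2: completes at 30
  J3: completes at 35
  J4: completes at 52
  J5: completes at 55
  J6: completes at 64
  J7: completes at 78
Sum = 326
Average = 326/7
= 46.57


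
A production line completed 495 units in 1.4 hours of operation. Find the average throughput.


Throughput = units / time
= 495 / 1.4
= 353.6 units/hour


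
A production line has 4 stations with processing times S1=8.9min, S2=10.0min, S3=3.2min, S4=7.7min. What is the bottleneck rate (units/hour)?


Bottleneck = longest station time
Station times: [8.9, 10.0, 3.2, 7.7]
Max = 10.0 min
Rate = 60 / 10.0
= 6.00 units/hour (bottleneck: 10.0min)


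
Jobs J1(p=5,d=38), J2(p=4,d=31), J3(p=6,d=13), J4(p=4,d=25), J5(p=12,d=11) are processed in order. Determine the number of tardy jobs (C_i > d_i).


Completion vs due date:
  J1: C=5, d=38 → on time
  J2: C=9, d=31 → on time
  J3: C=15, d=13 → TARDY
  J4: C=19, d=25 → on time
  J5: C=31, d=11 → TARDY
Tardy jobs: J3, J5
Count = 2


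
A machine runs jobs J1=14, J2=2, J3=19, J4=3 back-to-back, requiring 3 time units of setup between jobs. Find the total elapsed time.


Makespan = Σ processing + (n-1) × setup
= (14 + 2 + 19 + 3) + (4-1)×3
= 38 + 9
= 47 time units


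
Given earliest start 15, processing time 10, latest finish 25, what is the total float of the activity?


EF = ES + duration = 15 + 10 = 25
LS = LF - duration = 25 - 10 = 15
Total Float = LF - EF = 25 - 25
(or LS - ES = 15 - 15)
= 0


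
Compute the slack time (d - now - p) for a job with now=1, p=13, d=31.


Slack = due - current_time - processing
= 31 - 1 - 13
= 17


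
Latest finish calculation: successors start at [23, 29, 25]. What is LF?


LF = min of all successor start times
Successors start at: [23, 29, 25]
LF = min(23, 29, 25)
= 23


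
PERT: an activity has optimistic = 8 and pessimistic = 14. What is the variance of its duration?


σ² = ((p - o) / 6)² = (p - o)² / 36
= (14 - 8)² / 36
= 6² / 36
= 36 / 36
= 1.0000


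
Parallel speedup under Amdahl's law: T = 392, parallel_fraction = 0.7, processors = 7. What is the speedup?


Amdahl's law: T_p = T × ((1-p) + p/N)
= 392 × ((1-0.7) + 0.7/7)
= 392 × (0.30 + 0.1000)
= 392 × 0.4000
= 156.80
Speedup = 392/156.80
= 2.50×


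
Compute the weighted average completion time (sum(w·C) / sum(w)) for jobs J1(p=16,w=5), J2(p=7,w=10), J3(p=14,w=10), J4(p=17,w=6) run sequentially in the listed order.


Completion times:
  J1: C=16, w×C=5×16=80
  J2: C=23, w×C=10×23=230
  J3: C=37, w×C=10×37=370
  J4: C=54, w×C=6×54=324
Sum w×C = 1004
Sum w = 31
Weighted avg = 1004/31
= 32.39


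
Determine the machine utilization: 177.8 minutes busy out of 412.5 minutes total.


Utilization = busy / total × 100
= 177.8 / 412.5 × 100
= 43.1%


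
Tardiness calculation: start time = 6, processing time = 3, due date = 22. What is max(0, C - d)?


Completion = start + processing = 6 + 3 = 9
Tardiness = max(0, C - d) = max(0, 9 - 22)
= max(0, -13)
= 0


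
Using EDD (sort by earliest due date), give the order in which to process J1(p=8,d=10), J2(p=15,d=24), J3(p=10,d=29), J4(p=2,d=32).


EDD: sort by earliest due date
  J1: d=10, p=8
  J2: d=24, p=15
  J3: d=29, p=10
  J4: d=32, p=2
Order: J1 → J2 → J3 → J4


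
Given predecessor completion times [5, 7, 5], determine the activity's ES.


ES = max of all predecessor completion times
Predecessors: [5, 7, 5]
ES = max(5, 7, 5)
= 7


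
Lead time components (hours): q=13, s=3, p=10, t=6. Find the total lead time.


Lead time = queue + setup + processing + transit
= 13 + 3 + 10 + 6
= 32 hours


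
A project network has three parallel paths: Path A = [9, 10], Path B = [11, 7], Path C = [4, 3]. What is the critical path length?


Path A: 9 + 10 = 19
Path B: 11 + 7 = 18
Path C: 4 + 3 = 7
Critical path = longest = max(19, 18, 7)
= 19 (Path A)


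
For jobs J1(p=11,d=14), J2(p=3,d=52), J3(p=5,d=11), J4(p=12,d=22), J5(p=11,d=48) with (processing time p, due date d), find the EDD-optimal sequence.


EDD: sort by earliest due date
  J3: d=11, p=5
  J1: d=14, p=11
  J4: d=22, p=12
  J5: d=48, p=11
  J2: d=52, p=3
Order: J3 → J1 → J4 → J5 → J2


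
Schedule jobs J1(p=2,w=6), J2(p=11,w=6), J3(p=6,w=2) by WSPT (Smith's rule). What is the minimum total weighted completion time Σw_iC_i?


WSPT order (by p/w): J1 → J2 → J3
  J1: C=2, w·C=6×2=12
  J2: C=13, w·C=6×13=78
  J3: C=19, w·C=2×19=38
Σ w·C = 128
= 128


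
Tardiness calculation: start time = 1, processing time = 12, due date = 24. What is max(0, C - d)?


Completion = start + processing = 1 + 12 = 13
Tardiness = max(0, C - d) = max(0, 13 - 24)
= max(0, -11)
= 0


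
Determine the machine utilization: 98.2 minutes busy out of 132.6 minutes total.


Utilization = busy / total × 100
= 98.2 / 132.6 × 100
= 74.1%


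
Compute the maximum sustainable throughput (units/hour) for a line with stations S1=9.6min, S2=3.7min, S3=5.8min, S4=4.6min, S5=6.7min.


Bottleneck = longest station time
Station times: [9.6, 3.7, 5.8, 4.6, 6.7]
Max = 9.6 min
Rate = 60 / 9.6
= 6.25 units/hour (bottleneck: 9.6min)


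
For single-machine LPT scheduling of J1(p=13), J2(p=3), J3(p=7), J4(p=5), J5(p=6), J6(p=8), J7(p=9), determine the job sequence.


LPT: sort by longest processing time first
  J1: p=13
  J7: p=9
  J6: p=8
  J3: p=7
  J5: p=6
  J4: p=5
  J2: p=3
Order: J1 → J7 → J6 → J3 → J5 → J4 → J2


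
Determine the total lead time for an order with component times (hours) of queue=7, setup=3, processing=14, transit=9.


Lead time = queue + setup + processing + transit
= 7 + 3 + 14 + 9
= 33 hours


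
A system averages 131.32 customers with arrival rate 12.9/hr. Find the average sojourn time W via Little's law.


Little's law: L = λW → W = L / λ
= 131.32 / 12.9
= 10.18 hours


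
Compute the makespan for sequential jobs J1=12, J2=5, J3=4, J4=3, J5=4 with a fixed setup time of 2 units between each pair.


Makespan = Σ processing + (n-1) × setup
= (12 + 5 + 4 + 3 + 4) + (5-1)×2
= 28 + 8
= 36 time units


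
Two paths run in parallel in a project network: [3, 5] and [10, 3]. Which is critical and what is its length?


Path A: 3 + 5 = 8
Path B: 10 + 3 = 13
Critical path = longest = max(8, 13)
= 13 (Path B)


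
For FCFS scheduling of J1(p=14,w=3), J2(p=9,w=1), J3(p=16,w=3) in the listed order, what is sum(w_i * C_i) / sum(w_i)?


Completion times:
  J1: C=14, w×C=3×14=42
  J2: C=23, w×C=1×23=23
  J3: C=39, w×C=3×39=117
Sum w×C = 182
Sum w = 7
Weighted avg = 182/7
= 26.00


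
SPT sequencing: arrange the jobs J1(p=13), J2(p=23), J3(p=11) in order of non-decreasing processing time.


SPT: sort by shortest processing time
  J3: p=11
  J1: p=13
  J2: p=23
Order: J3 → J1 → J2


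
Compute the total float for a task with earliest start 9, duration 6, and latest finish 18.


EF = ES + duration = 9 + 6 = 15
LS = LF - duration = 18 - 6 = 12
Total Float = LF - EF = 18 - 15
(or LS - ES = 12 - 9)
= 3


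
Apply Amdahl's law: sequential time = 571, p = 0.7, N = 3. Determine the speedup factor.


Amdahl's law: T_p = T × ((1-p) + p/N)
= 571 × ((1-0.7) + 0.7/3)
= 571 × (0.30 + 0.2333)
= 571 × 0.5333
= 304.53
Speedup = 571/304.53
= 1.88×


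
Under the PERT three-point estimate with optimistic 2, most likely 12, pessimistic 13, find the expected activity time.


te = (o + 4m + p) / 6
= (2 + 4×12 + 13) / 6
= (2 + 48 + 13) / 6
= 63 / 6
= 10.50


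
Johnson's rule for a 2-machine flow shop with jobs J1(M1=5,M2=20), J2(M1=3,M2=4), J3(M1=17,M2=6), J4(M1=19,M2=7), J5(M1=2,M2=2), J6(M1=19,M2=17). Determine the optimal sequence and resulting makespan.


Johnson's rule:
Group 1 (M1≤M2, sort by M1): ['J5', 'J2', 'J1']
Group 2 (M1>M2, sort desc M2): ['J6', 'J4', 'J3']
Sequence: J5 → J2 → J1 → J6 → J4 → J3
Makespan calculation:
  J5: M1 done=2, M2 done=4
  J2: M1 done=5, M2 done=9
  J1: M1 done=10, M2 done=30
  J6: M1 done=29, M2 done=47
  J4: M1 done=48, M2 done=55
  J3: M1 done=65, M2 done=71
= Sequence: J5 → J2 → J1 → J6 → J4 → J3, Makespan: 71


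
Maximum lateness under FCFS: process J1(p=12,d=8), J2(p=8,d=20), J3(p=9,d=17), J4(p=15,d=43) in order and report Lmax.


Lateness per job (L = C - d):
  J1: C=12, d=8, L=4
  J2: C=20, d=20, L=0
  J3: C=29, d=17, L=12
  J4: C=44, d=43, L=1
Lmax = max(4, 0, 12, 1)
= 12


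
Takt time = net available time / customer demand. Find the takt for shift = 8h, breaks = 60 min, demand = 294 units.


Available = 8×60 - 60 = 420 min
Takt time = 420 / 294
= 1.43 min/unit


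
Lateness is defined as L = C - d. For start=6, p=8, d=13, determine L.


Completion = 6 + 8 = 14
Lateness = C - d = 14 - 13
= 1


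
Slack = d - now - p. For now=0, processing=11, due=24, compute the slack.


Slack = due - current_time - processing
= 24 - 0 - 11
= 13


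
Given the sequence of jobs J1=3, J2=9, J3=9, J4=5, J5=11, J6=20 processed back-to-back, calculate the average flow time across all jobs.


Completion times:
  J1: completes at 3
  J2: completes at 12
  J3: completes at 21
  J4: completes at 26
  J5: completes at 37
  J6: completes at 57
Sum = 156
Average = 156/6
= 26.00


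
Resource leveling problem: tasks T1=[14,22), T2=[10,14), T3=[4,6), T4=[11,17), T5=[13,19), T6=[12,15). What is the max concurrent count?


Check each time point for overlaps:
  t=13: 4 tasks active (T2, T4, T5, T6)
Max concurrent = 4


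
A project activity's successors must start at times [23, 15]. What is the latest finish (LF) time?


LF = min of all successor start times
Successors start at: [23, 15]
LF = min(23, 15)
= 15


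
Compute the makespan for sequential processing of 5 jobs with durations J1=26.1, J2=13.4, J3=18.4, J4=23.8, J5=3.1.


Sequential makespan: sum all processing times
= 26.1 + 13.4 + 18.4 + 23.8 + 3.1
= 84.8 time units


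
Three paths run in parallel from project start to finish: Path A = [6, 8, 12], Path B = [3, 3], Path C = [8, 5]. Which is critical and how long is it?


Path A: 6 + 8 + 12 = 26
Path B: 3 + 3 = 6
Path C: 8 + 5 = 13
Critical path = longest = max(26, 6, 13)
= 26 (Path A)


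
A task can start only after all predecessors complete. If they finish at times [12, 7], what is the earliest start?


ES = max of all predecessor completion times
Predecessors: [12, 7]
ES = max(12, 7)
= 12


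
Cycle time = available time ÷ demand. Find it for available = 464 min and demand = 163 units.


Cycle time = available time / demand
= 464 / 163
= 2.85 min/unit


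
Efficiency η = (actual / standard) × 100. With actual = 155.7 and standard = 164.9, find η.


Efficiency = (actual / standard) × 100
= (155.7 / 164.9) × 100
= 94.4%


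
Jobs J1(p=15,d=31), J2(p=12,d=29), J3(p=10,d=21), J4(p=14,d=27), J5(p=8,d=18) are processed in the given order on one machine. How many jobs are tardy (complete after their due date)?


Completion vs due date:
  J1: C=15, d=31 → on time
  J2: C=27, d=29 → on time
  J3: C=37, d=21 → TARDY
  J4: C=51, d=27 → TARDY
  J5: C=59, d=18 → TARDY
Tardy jobs: J3, J4, J5
Count = 3


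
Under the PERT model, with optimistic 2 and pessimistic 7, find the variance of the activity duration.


σ² = ((p - o) / 6)² = (p - o)² / 36
= (7 - 2)² / 36
= 5² / 36
= 25 / 36
= 0.6944


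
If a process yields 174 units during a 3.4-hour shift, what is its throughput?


Throughput = units / time
= 174 / 3.4
= 51.2 units/hour


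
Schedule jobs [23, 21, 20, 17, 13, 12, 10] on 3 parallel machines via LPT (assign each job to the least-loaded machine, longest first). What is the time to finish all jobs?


Jobs (LPT sorted): [23, 21, 20, 17, 13, 12, 10]
Machines: 3
  J=23 → Machine 1 (load: 0+23=23)
  J=21 → Machine 2 (load: 0+21=21)
  J=20 → Machine 3 (load: 0+20=20)
  J=17 → Machine 3 (load: 20+17=37)
  J=13 → Machine 2 (load: 21+13=34)
  J=12 → Machine 1 (load: 23+12=35)
  J=10 → Machine 2 (load: 34+10=44)
Machine loads: [35, 44, 37]
Makespan = max = 44 time units


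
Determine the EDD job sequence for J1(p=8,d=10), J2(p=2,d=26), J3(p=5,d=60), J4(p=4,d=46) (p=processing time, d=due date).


EDD: sort by earliest due date
  J1: d=10, p=8
  J2: d=26, p=2
  J4: d=46, p=4
  J3: d=60, p=5
Order: J1 → J2 → J4 → J3


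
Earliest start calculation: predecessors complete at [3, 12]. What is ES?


ES = max of all predecessor completion times
Predecessors: [3, 12]
ES = max(3, 12)
= 12


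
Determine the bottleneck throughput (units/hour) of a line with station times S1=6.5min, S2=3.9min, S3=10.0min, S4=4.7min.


Bottleneck = longest station time
Station times: [6.5, 3.9, 10.0, 4.7]
Max = 10.0 min
Rate = 60 / 10.0
= 6.00 units/hour (bottleneck: 10.0min)


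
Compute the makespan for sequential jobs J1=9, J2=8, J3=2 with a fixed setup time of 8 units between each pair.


Makespan = Σ processing + (n-1) × setup
= (9 + 8 + 2) + (3-1)×8
= 19 + 16
= 35 time units


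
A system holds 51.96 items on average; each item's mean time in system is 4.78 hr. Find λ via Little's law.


Little's law: L = λW → λ = L / W
= 51.96 / 4.78
= 10.87 per hour


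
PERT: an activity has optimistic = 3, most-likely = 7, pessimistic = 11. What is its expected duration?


te = (o + 4m + p) / 6
= (3 + 4×7 + 11) / 6
= (3 + 28 + 11) / 6
= 42 / 6
= 7.00


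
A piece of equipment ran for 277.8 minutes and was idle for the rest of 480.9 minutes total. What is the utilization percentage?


Utilization = busy / total × 100
= 277.8 / 480.9 × 100
= 57.8%


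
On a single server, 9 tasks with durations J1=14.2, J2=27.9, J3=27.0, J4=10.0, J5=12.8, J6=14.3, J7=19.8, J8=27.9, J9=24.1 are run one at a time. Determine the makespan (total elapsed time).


Sequential makespan: sum all processing times
= 14.2 + 27.9 + 27.0 + 10.0 + 12.8 + 14.3 + 19.8 + 27.9 + 24.1
= 178.0 time units


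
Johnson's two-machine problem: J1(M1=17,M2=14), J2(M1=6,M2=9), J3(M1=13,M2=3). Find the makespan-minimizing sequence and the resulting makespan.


Johnson's rule:
Group 1 (M1≤M2, sort by M1): ['J2']
Group 2 (M1>M2, sort desc M2): ['J1', 'J3']
Sequence: J2 → J1 → J3
Makespan calculation:
  J2: M1 done=6, M2 done=15
  J1: M1 done=23, M2 done=37
  J3: M1 done=36, M2 done=40
= Sequence: J2 → J1 → J3, Makespan: 40


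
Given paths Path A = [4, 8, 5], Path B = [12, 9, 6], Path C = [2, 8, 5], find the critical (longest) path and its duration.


Path A: 4 + 8 + 5 = 17
Path B: 12 + 9 + 6 = 27
Path C: 2 + 8 + 5 = 15
Critical path = longest = max(17, 27, 15)
= 27 (Path B)


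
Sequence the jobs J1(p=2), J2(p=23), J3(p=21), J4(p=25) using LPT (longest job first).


LPT: sort by longest processing time first
  J4: p=25
  J2: p=23
  J3: p=21
  J1: p=2
Order: J4 → J2 → J3 → J1


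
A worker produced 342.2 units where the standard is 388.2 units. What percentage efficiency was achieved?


Efficiency = (actual / standard) × 100
= (342.2 / 388.2) × 100
= 88.2%


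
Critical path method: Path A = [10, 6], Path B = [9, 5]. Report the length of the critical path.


Path A: 10 + 6 = 16
Path B: 9 + 5 = 14
Critical path = longest = max(16, 14)
= 16 (Path A)


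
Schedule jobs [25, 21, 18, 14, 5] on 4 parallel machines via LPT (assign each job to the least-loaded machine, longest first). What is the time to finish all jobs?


Jobs (LPT sorted): [25, 21, 18, 14, 5]
Machines: 4
  J=25 → Machine 1 (load: 0+25=25)
  J=21 → Machine 2 (load: 0+21=21)
  J=18 → Machine 3 (load: 0+18=18)
  J=14 → Machine 4 (load: 0+14=14)
  J=5 → Machine 4 (load: 14+5=19)
Machine loads: [25, 21, 18, 19]
Makespan = max = 25 time units


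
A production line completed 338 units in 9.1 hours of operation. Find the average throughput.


Throughput = units / time
= 338 / 9.1
= 37.1 units/hour


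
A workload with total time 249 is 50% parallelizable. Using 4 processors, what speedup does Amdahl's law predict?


Amdahl's law: T_p = T × ((1-p) + p/N)
= 249 × ((1-0.5) + 0.5/4)
= 249 × (0.50 + 0.1250)
= 249 × 0.6250
= 155.62
Speedup = 249/155.62
= 1.60×


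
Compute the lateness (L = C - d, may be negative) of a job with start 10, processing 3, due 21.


Completion = 10 + 3 = 13
Lateness = C - d = 13 - 21
= -8


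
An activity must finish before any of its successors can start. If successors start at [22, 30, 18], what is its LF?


LF = min of all successor start times
Successors start at: [22, 30, 18]
LF = min(22, 30, 18)
= 18


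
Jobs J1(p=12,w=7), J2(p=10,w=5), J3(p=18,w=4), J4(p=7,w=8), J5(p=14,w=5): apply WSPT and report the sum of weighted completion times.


WSPT order (by p/w): J4 → J1 → J2 → J5 → J3
  J4: C=7, w·C=8×7=56
  J1: C=19, w·C=7×19=133
  J2: C=29, w·C=5×29=145
  J5: C=43, w·C=5×43=215
  J3: C=61, w·C=4×61=244
Σ w·C = 793
= 793


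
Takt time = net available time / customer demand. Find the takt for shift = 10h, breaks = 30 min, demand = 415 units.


Available = 10×60 - 30 = 570 min
Takt time = 570 / 415
= 1.37 min/unit


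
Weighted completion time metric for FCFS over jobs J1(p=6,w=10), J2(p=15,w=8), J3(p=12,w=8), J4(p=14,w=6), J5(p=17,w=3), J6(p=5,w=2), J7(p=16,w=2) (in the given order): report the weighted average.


Completion times:
  J1: C=6, w×C=10×6=60
  J2: C=21, w×C=8×21=168
  J3: C=33, w×C=8×33=264
  J4: C=47, w×C=6×47=282
  J5: C=64, w×C=3×64=192
  J6: C=69, w×C=2×69=138
  J7: C=85, w×C=2×85=170
Sum w×C = 1274
Sum w = 39
Weighted avg = 1274/39
= 32.67


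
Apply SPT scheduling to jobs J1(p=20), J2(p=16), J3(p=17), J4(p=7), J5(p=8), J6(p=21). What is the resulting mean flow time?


SPT order: J4 → J5 → J2 → J3 → J1 → J6
Completion times:
  J4: C=7
  J5: C=15
  J2: C=31
  J3: C=48
  J1: C=68
  J6: C=89
Sum = 258, n = 6
Mean flow = 258/6
= 43.00


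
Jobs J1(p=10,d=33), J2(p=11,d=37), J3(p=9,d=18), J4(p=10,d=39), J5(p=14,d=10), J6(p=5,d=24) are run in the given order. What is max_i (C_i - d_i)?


Lateness per job (L = C - d):
  J1: C=10, d=33, L=-23
  J2: C=21, d=37, L=-16
  J3: C=30, d=18, L=12
  J4: C=40, d=39, L=1
  J5: C=54, d=10, L=44
  J6: C=59, d=24, L=35
Lmax = max(-23, -16, 12, 1, 44, 35)
= 44


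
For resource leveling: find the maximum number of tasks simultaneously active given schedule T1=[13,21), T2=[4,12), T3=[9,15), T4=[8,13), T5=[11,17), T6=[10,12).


Check each time point for overlaps:
  t=11: 5 tasks active (T2, T3, T4, T5, T6)
Max concurrent = 5


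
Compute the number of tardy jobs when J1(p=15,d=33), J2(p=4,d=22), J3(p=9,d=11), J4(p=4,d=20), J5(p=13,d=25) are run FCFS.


Completion vs due date:
  J1: C=15, d=33 → on time
  J2: C=19, d=22 → on time
  J3: C=28, d=11 → TARDY
  J4: C=32, d=20 → TARDY
  J5: C=45, d=25 → TARDY
Tardy jobs: J3, J4, J5
Count = 3


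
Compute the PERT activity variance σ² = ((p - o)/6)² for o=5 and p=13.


σ² = ((p - o) / 6)² = (p - o)² / 36
= (13 - 5)² / 36
= 8² / 36
= 64 / 36
= 1.7778


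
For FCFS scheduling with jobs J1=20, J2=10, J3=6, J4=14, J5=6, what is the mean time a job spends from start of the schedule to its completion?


Completion times:
  J1: completes at 20
  J2: completes at 30
  J3: completes at 36
  J4: completes at 50
  J5: completes at 56
Sum = 192
Average = 192/5
= 38.40


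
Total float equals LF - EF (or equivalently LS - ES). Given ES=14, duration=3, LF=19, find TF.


EF = ES + duration = 14 + 3 = 17
LS = LF - duration = 19 - 3 = 16
Total Float = LF - EF = 19 - 17
(or LS - ES = 16 - 14)
= 2


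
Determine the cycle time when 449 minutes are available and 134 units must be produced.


Cycle time = available time / demand
= 449 / 134
= 3.35 min/unit


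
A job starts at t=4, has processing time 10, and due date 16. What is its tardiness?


Completion = start + processing = 4 + 10 = 14
Tardiness = max(0, C - d) = max(0, 14 - 16)
= max(0, -2)
= 0


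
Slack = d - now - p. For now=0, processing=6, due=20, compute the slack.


Slack = due - current_time - processing
= 20 - 0 - 6
= 14


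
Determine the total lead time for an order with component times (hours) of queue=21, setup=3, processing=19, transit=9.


Lead time = queue + setup + processing + transit
= 21 + 3 + 19 + 9
= 52 hours


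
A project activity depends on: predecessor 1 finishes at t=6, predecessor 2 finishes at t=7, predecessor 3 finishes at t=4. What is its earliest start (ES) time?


ES = max of all predecessor completion times
Predecessors: [6, 7, 4]
ES = max(6, 7, 4)
= 7


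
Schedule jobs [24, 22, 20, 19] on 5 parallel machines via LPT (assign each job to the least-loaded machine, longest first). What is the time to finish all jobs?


Jobs (LPT sorted): [24, 22, 20, 19]
Machines: 5
  J=24 → Machine 1 (load: 0+24=24)
  J=22 → Machine 2 (load: 0+22=22)
  J=20 → Machine 3 (load: 0+20=20)
  J=19 → Machine 4 (load: 0+19=19)
Machine loads: [24, 22, 20, 19, 0]
Makespan = max = 24 time units


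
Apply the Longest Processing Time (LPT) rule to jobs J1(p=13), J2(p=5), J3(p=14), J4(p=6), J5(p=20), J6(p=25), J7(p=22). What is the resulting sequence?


LPT: sort by longest processing time first
  J6: p=25
  J7: p=22
  J5: p=20
  J3: p=14
  J1: p=13
  J4: p=6
  J2: p=5
Order: J6 → J7 → J5 → J3 → J1 → J4 → J2


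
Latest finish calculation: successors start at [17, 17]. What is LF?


LF = min of all successor start times
Successors start at: [17, 17]
LF = min(17, 17)
= 17


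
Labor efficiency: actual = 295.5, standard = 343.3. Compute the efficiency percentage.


Efficiency = (actual / standard) × 100
= (295.5 / 343.3) × 100
= 86.1%


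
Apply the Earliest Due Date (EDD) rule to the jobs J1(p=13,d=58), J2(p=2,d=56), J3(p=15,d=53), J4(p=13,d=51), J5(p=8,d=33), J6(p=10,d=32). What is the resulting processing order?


EDD: sort by earliest due date
  J6: d=32, p=10
  J5: d=33, p=8
  J4: d=51, p=13
  J3: d=53, p=15
  J2: d=56, p=2
  J1: d=58, p=13
Order: J6 → J5 → J4 → J3 → J2 → J1


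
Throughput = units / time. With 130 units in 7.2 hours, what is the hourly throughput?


Throughput = units / time
= 130 / 7.2
= 18.1 units/hour


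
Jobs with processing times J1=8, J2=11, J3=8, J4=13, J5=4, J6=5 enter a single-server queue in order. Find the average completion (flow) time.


Completion times:
  J1: completes at 8
  J2: completes at 19
  J3: completes at 27
  J4: completes at 40
  J5: completes at 44
  J6: completes at 49
Sum = 187
Average = 187/6
= 31.17


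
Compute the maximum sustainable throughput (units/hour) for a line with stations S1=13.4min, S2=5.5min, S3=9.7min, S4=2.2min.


Bottleneck = longest station time
Station times: [13.4, 5.5, 9.7, 2.2]
Max = 13.4 min
Rate = 60 / 13.4
= 4.48 units/hour (bottleneck: 13.4min)


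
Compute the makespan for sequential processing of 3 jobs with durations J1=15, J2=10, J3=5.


Sequential makespan: sum all processing times
= 15 + 10 + 5
= 30 time units


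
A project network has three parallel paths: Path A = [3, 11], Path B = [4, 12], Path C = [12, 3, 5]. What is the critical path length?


Path A: 3 + 11 = 14
Path B: 4 + 12 = 16
Path C: 12 + 3 + 5 = 20
Critical path = longest = max(14, 16, 20)
= 20 (Path C)


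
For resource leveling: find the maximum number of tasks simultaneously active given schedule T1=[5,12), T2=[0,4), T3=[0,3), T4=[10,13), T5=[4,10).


Check each time point for overlaps:
  t=0: 2 tasks active (T2, T3)
Max concurrent = 2


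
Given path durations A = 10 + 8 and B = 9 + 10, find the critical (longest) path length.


Path A: 10 + 8 = 18
Path B: 9 + 10 = 19
Critical path = longest = max(18, 19)
= 19 (Path B)


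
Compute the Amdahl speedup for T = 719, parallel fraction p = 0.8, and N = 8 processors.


Amdahl's law: T_p = T × ((1-p) + p/N)
= 719 × ((1-0.8) + 0.8/8)
= 719 × (0.20 + 0.1000)
= 719 × 0.3000
= 215.70
Speedup = 719/215.70
= 3.33×


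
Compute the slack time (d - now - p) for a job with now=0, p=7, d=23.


Slack = due - current_time - processing
= 23 - 0 - 7
= 16


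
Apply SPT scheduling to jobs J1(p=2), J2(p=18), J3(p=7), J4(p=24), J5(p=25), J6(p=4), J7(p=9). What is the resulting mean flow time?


SPT order: J1 → J6 → J3 → J7 → J2 → J4 → J5
Completion times:
  J1: C=2
  J6: C=6
  J3: C=13
  J7: C=22
  J2: C=40
  J4: C=64
  J5: C=89
Sum = 236, n = 7
Mean flow = 236/7
= 33.71


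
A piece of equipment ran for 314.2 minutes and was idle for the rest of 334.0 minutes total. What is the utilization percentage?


Utilization = busy / total × 100
= 314.2 / 334.0 × 100
= 94.1%


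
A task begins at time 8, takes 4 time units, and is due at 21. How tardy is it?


Completion = start + processing = 8 + 4 = 12
Tardiness = max(0, C - d) = max(0, 12 - 21)
= max(0, -9)
= 0


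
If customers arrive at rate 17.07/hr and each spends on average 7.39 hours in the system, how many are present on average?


Little's law: L = λ × W
= 17.07 × 7.39
= 126.15


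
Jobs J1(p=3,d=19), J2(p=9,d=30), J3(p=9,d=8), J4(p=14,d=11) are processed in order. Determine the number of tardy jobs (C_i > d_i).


Completion vs due date:
  J1: C=3, d=19 → on time
  J2: C=12, d=30 → on time
  J3: C=21, d=8 → TARDY
  J4: C=35, d=11 → TARDY
Tardy jobs: J3, J4
Count = 2


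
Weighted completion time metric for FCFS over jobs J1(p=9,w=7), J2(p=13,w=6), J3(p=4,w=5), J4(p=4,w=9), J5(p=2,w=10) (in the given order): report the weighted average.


Completion times:
  J1: C=9, w×C=7×9=63
  J2: C=22, w×C=6×22=132
  J3: C=26, w×C=5×26=130
  J4: C=30, w×C=9×30=270
  J5: C=32, w×C=10×32=320
Sum w×C = 915
Sum w = 37
Weighted avg = 915/37
= 24.73


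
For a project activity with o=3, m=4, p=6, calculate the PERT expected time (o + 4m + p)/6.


te = (o + 4m + p) / 6
= (3 + 4×4 + 6) / 6
= (3 + 16 + 6) / 6
= 25 / 6
= 4.17


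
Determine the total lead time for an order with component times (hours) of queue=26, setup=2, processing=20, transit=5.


Lead time = queue + setup + processing + transit
= 26 + 2 + 20 + 5
= 53 hours


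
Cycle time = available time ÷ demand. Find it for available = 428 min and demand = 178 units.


Cycle time = available time / demand
= 428 / 178
= 2.40 min/unit


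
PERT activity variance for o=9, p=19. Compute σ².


σ² = ((p - o) / 6)² = (p - o)² / 36
= (19 - 9)² / 36
= 10² / 36
= 100 / 36
= 2.7778


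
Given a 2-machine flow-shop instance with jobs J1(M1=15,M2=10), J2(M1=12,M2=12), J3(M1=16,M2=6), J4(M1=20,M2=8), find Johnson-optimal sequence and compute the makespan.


Johnson's rule:
Group 1 (M1≤M2, sort by M1): ['J2']
Group 2 (M1>M2, sort desc M2): ['J1', 'J4', 'J3']
Sequence: J2 → J1 → J4 → J3
Makespan calculation:
  J2: M1 done=12, M2 done=24
  J1: M1 done=27, M2 done=37
  J4: M1 done=47, M2 done=55
  J3: M1 done=63, M2 done=69
= Sequence: J2 → J1 → J4 → J3, Makespan: 69


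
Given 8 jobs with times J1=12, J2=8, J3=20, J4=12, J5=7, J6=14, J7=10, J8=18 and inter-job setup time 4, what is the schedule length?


Makespan = Σ processing + (n-1) × setup
= (12 + 8 + 20 + 12 + 7 + 14 + 10 + 18) + (8-1)×4
= 101 + 28
= 129 time units


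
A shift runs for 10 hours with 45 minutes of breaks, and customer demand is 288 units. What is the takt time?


Available = 10×60 - 45 = 555 min
Takt time = 555 / 288
= 1.93 min/unit


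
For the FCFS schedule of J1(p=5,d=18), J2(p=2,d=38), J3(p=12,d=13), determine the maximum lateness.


Lateness per job (L = C - d):
  J1: C=5, d=18, L=-13
  J2: C=7, d=38, L=-31
  J3: C=19, d=13, L=6
Lmax = max(-13, -31, 6)
= 6


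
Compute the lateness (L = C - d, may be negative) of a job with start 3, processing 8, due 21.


Completion = 3 + 8 = 11
Lateness = C - d = 11 - 21
= -10


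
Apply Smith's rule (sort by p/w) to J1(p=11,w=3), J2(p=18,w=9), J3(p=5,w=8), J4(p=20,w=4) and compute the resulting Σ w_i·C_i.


WSPT order (by p/w): J3 → J2 → J1 → J4
  J3: C=5, w·C=8×5=40
  J2: C=23, w·C=9×23=207
  J1: C=34, w·C=3×34=102
  J4: C=54, w·C=4×54=216
Σ w·C = 565
= 565
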